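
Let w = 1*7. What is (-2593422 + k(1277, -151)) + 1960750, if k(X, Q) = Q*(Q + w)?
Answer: -610928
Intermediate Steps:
w = 7
k(X, Q) = Q*(7 + Q) (k(X, Q) = Q*(Q + 7) = Q*(7 + Q))
(-2593422 + k(1277, -151)) + 1960750 = (-2593422 - 151*(7 - 151)) + 1960750 = (-2593422 - 151*(-144)) + 1960750 = (-2593422 + 21744) + 1960750 = -2571678 + 1960750 = -610928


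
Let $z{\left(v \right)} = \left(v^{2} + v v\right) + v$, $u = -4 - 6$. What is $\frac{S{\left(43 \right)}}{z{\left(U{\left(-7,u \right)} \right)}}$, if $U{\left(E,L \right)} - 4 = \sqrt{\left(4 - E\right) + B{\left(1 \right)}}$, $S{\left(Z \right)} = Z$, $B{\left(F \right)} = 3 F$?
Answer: $\frac{1376}{25} - \frac{731 \sqrt{14}}{50} \approx 0.33697$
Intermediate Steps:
$u = -10$ ($u = -4 - 6 = -10$)
$U{\left(E,L \right)} = 4 + \sqrt{7 - E}$ ($U{\left(E,L \right)} = 4 + \sqrt{\left(4 - E\right) + 3 \cdot 1} = 4 + \sqrt{\left(4 - E\right) + 3} = 4 + \sqrt{7 - E}$)
$z{\left(v \right)} = v + 2 v^{2}$ ($z{\left(v \right)} = \left(v^{2} + v^{2}\right) + v = 2 v^{2} + v = v + 2 v^{2}$)
$\frac{S{\left(43 \right)}}{z{\left(U{\left(-7,u \right)} \right)}} = \frac{43}{\left(4 + \sqrt{7 - -7}\right) \left(1 + 2 \left(4 + \sqrt{7 - -7}\right)\right)} = \frac{43}{\left(4 + \sqrt{7 + 7}\right) \left(1 + 2 \left(4 + \sqrt{7 + 7}\right)\right)} = \frac{43}{\left(4 + \sqrt{14}\right) \left(1 + 2 \left(4 + \sqrt{14}\right)\right)} = \frac{43}{\left(4 + \sqrt{14}\right) \left(1 + \left(8 + 2 \sqrt{14}\right)\right)} = \frac{43}{\left(4 + \sqrt{14}\right) \left(9 + 2 \sqrt{14}\right)}$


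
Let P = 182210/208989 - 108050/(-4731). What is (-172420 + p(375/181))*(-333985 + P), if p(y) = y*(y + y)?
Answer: 621690765639982100357450/10797227967933 ≈ 5.7579e+10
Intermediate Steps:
P = 7814432320/329575653 (P = 182210*(1/208989) - 108050*(-1/4731) = 182210/208989 + 108050/4731 = 7814432320/329575653 ≈ 23.711)
p(y) = 2*y² (p(y) = y*(2*y) = 2*y²)
(-172420 + p(375/181))*(-333985 + P) = (-172420 + 2*(375/181)²)*(-333985 + 7814432320/329575653) = (-172420 + 2*(375*(1/181))²)*(-110065510034885/329575653) = (-172420 + 2*(375/181)²)*(-110065510034885/329575653) = (-172420 + 2*(140625/32761))*(-110065510034885/329575653) = (-172420 + 281250/32761)*(-110065510034885/329575653) = -5648370370/32761*(-110065510034885/329575653) = 621690765639982100357450/10797227967933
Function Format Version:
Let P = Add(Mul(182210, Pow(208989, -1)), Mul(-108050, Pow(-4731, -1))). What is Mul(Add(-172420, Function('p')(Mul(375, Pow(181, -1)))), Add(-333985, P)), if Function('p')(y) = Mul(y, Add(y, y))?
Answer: Rational(621690765639982100357450, 10797227967933) ≈ 5.7579e+10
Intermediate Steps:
P = Rational(7814432320, 329575653) (P = Add(Mul(182210, Rational(1, 208989)), Mul(-108050, Rational(-1, 4731))) = Add(Rational(182210, 208989), Rational(108050, 4731)) = Rational(7814432320, 329575653) ≈ 23.711)
Function('p')(y) = Mul(2, Pow(y, 2)) (Function('p')(y) = Mul(y, Mul(2, y)) = Mul(2, Pow(y, 2)))
Mul(Add(-172420, Function('p')(Mul(375, Pow(181, -1)))), Add(-333985, P)) = Mul(Add(-172420, Mul(2, Pow(Mul(375, Pow(181, -1)), 2))), Add(-333985, Rational(7814432320, 329575653))) = Mul(Add(-172420, Mul(2, Pow(Mul(375, Rational(1, 181)), 2))), Rational(-110065510034885, 329575653)) = Mul(Add(-172420, Mul(2, Pow(Rational(375, 181), 2))), Rational(-110065510034885, 329575653)) = Mul(Add(-172420, Mul(2, Rational(140625, 32761))), Rational(-110065510034885, 329575653)) = Mul(Add(-172420, Rational(281250, 32761)), Rational(-110065510034885, 329575653)) = Mul(Rational(-5648370370, 32761), Rational(-110065510034885, 329575653)) = Rational(621690765639982100357450, 10797227967933)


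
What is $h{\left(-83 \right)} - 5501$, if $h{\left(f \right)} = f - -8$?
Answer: $-5576$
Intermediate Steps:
$h{\left(f \right)} = 8 + f$ ($h{\left(f \right)} = f + 8 = 8 + f$)
$h{\left(-83 \right)} - 5501 = \left(8 - 83\right) - 5501 = -75 - 5501 = -5576$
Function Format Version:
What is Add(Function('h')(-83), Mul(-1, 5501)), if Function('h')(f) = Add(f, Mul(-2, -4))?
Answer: -5576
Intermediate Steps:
Function('h')(f) = Add(8, f) (Function('h')(f) = Add(f, 8) = Add(8, f))
Add(Function('h')(-83), Mul(-1, 5501)) = Add(Add(8, -83), Mul(-1, 5501)) = Add(-75, -5501) = -5576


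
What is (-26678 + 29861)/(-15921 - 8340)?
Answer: -1061/8087 ≈ -0.13120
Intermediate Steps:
(-26678 + 29861)/(-15921 - 8340) = 3183/(-24261) = 3183*(-1/24261) = -1061/8087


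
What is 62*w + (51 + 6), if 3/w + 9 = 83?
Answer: 2202/37 ≈ 59.513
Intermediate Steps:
w = 3/74 (w = 3/(-9 + 83) = 3/74 ≈ 0.040541)
62*w + (51 + 6) = 62*(3/74) + (51 + 6) = 93/37 + 57 = 2202/37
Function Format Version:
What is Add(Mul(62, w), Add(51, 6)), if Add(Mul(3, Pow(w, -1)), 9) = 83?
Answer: Rational(2202, 37) ≈ 59.513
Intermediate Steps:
w = Rational(3, 74) (w = Mul(3, Pow(Add(-9, 83), -1)) = Mul(3, Pow(74, -1)) = Mul(3, Rational(1, 74)) = Rational(3, 74) ≈ 0.040541)
Add(Mul(62, w), Add(51, 6)) = Add(Mul(62, Rational(3, 74)), Add(51, 6)) = Add(Rational(93, 37), 57) = Rational(2202, 37)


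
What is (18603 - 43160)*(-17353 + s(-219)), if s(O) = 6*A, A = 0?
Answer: 426137621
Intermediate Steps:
s(O) = 0 (s(O) = 6*0 = 0)
(18603 - 43160)*(-17353 + s(-219)) = (18603 - 43160)*(-17353 + 0) = -24557*(-17353) = 426137621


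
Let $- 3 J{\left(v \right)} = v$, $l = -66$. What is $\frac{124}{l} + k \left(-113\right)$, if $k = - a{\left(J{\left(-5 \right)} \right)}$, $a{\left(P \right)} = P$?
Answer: $\frac{2051}{11} \approx 186.45$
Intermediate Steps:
$J{\left(v \right)} = - \frac{v}{3}$
$k = - \frac{5}{3}$ ($k = - \frac{\left(-1\right) \left(-5\right)}{3} = \left(-1\right) \frac{5}{3} = - \frac{5}{3} \approx -1.6667$)
$\frac{124}{l} + k \left(-113\right) = \frac{124}{-66} - - \frac{565}{3} = 124 \left(- \frac{1}{66}\right) + \frac{565}{3} = - \frac{62}{33} + \frac{565}{3} = \frac{2051}{11}$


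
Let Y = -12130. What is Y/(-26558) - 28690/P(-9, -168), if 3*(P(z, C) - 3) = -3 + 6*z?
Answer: 190535775/106232 ≈ 1793.6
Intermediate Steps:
P(z, C) = 2 + 2*z (P(z, C) = 3 + (-3 + 6*z)/3 = 3 + (-1 + 2*z) = 2 + 2*z)
Y/(-26558) - 28690/P(-9, -168) = -12130/(-26558) - 28690/(2 + 2*(-9)) = -12130*(-1/26558) - 28690/(2 - 18) = 6065/13279 - 28690/(-16) = 6065/13279 - 28690*(-1/16) = 6065/13279 + 14345/8 = 190535775/106232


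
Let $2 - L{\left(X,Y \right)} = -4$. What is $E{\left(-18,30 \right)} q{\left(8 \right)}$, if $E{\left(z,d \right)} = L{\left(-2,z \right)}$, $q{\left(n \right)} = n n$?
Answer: $384$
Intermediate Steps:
$q{\left(n \right)} = n^{2}$
$L{\left(X,Y \right)} = 6$ ($L{\left(X,Y \right)} = 2 - -4 = 2 + 4 = 6$)
$E{\left(z,d \right)} = 6$
$E{\left(-18,30 \right)} q{\left(8 \right)} = 6 \cdot 8^{2} = 6 \cdot 64 = 384$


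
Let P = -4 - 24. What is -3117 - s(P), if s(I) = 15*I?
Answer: -2697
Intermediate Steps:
P = -28
-3117 - s(P) = -3117 - 15*(-28) = -3117 - 1*(-420) = -3117 + 420 = -2697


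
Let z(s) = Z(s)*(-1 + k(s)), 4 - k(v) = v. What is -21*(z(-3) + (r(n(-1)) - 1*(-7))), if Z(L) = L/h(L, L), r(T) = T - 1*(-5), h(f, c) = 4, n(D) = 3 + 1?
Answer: -483/2 ≈ -241.50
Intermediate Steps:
n(D) = 4
k(v) = 4 - v
r(T) = 5 + T (r(T) = T + 5 = 5 + T)
Z(L) = L/4
z(s) = s*(3 - s)/4 (z(s) = (s/4)*(-1 + (4 - s)) = (s/4)*(3 - s) = s*(3 - s)/4)
-21*(z(-3) + (r(n(-1)) - 1*(-7))) = -21*((1/4)*(-3)*(3 - 1*(-3)) + ((5 + 4) - 1*(-7))) = -21*((1/4)*(-3)*(3 + 3) + (9 + 7)) = -21*((1/4)*(-3)*6 + 16) = -21*(-9/2 + 16) = -21*23/2 = -483/2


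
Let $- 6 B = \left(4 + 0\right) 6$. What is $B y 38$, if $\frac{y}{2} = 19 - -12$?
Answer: $-9424$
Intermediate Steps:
$B = -4$ ($B = - \frac{\left(4 + 0\right) 6}{6} = - \frac{4 \cdot 6}{6} = \left(- \frac{1}{6}\right) 24 = -4$)
$y = 62$ ($y = 2 \left(19 - -12\right) = 2 \left(19 + 12\right) = 2 \cdot 31 = 62$)
$B y 38 = \left(-4\right) 62 \cdot 38 = \left(-248\right) 38 = -9424$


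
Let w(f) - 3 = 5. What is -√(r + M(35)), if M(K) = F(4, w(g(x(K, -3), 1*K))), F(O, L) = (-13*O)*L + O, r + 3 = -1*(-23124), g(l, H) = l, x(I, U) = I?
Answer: -√22709 ≈ -150.70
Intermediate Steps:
w(f) = 8 (w(f) = 3 + 5 = 8)
r = 23121 (r = -3 - 1*(-23124) = -3 + 23124 = 23121)
F(O, L) = O - 13*L*O (F(O, L) = -13*L*O + O = O - 13*L*O)
M(K) = -412 (M(K) = 4*(1 - 13*8) = 4*(1 - 104) = 4*(-103) = -412)
-√(r + M(35)) = -√(23121 - 412) = -√22709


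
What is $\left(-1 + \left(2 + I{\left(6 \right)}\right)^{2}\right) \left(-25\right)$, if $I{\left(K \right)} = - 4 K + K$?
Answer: $-6375$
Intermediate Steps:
$I{\left(K \right)} = - 3 K$
$\left(-1 + \left(2 + I{\left(6 \right)}\right)^{2}\right) \left(-25\right) = \left(-1 + \left(2 - 18\right)^{2}\right) \left(-25\right) = \left(-1 + \left(-16\right)^{2}\right) \left(-25\right) = \left(-1 + 256\right) \left(-25\right) = 255 \left(-25\right) = -6375$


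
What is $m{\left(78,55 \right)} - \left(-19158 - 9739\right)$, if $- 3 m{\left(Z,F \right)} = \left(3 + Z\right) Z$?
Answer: $26791$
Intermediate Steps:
$m{\left(Z,F \right)} = - \frac{Z \left(3 + Z\right)}{3}$ ($m{\left(Z,F \right)} = - \frac{\left(3 + Z\right) Z}{3} = - \frac{Z \left(3 + Z\right)}{3}$)
$m{\left(78,55 \right)} - \left(-19158 - 9739\right) = \left(- \frac{1}{3}\right) 78 \left(3 + 78\right) - \left(-19158 - 9739\right) = \left(- \frac{1}{3}\right) 78 \cdot 81 - -28897 = -2106 + 28897 = 26791$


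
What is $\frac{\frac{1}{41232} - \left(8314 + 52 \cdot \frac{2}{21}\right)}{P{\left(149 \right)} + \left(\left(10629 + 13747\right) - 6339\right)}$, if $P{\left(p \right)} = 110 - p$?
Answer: $- \frac{2401049305}{5194654752} \approx -0.46222$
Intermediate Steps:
$\frac{\frac{1}{41232} - \left(8314 + 52 \cdot \frac{2}{21}\right)}{P{\left(149 \right)} + \left(\left(10629 + 13747\right) - 6339\right)} = \frac{\frac{1}{41232} - \left(8314 + 52 \cdot \frac{2}{21}\right)}{\left(110 - 149\right) + \left(\left(10629 + 13747\right) - 6339\right)} = \frac{\frac{1}{41232} - \left(8314 + 52 \cdot 2 \cdot \frac{1}{21}\right)}{\left(110 - 149\right) + \left(24376 - 6339\right)} = \frac{\frac{1}{41232} - \frac{174698}{21}}{-39 + 18037} = \frac{\frac{1}{41232} - \frac{174698}{21}}{17998} = \left(\frac{1}{41232} - \frac{174698}{21}\right) \frac{1}{17998} = \left(- \frac{2401049305}{288624}\right) \frac{1}{17998} = - \frac{2401049305}{5194654752}$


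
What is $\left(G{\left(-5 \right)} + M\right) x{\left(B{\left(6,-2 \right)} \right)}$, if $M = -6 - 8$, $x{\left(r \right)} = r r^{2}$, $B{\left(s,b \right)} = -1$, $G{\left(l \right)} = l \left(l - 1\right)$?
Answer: $-16$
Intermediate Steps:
$G{\left(l \right)} = l \left(-1 + l\right)$
$x{\left(r \right)} = r^{3}$
$M = -14$ ($M = -6 - 8 = -14$)
$\left(G{\left(-5 \right)} + M\right) x{\left(B{\left(6,-2 \right)} \right)} = \left(- 5 \left(-1 - 5\right) - 14\right) \left(-1\right)^{3} = \left(\left(-5\right) \left(-6\right) - 14\right) \left(-1\right) = \left(30 - 14\right) \left(-1\right) = 16 \left(-1\right) = -16$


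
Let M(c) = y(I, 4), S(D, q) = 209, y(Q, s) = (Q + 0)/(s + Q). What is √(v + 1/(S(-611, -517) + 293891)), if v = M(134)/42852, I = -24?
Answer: √346376719091/105023110 ≈ 0.0056039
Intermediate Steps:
y(Q, s) = Q/(Q + s)
M(c) = 6/5 (M(c) = -24/(-24 + 4) = -24/(-20) = -24*(-1/20) = 6/5)
v = 1/35710 (v = (6/5)/42852 = (6/5)*(1/42852) = 1/35710 ≈ 2.8003e-5)
√(v + 1/(S(-611, -517) + 293891)) = √(1/35710 + 1/(209 + 293891)) = √(1/35710 + 1/294100) = √(32981/1050231100) = √346376719091/105023110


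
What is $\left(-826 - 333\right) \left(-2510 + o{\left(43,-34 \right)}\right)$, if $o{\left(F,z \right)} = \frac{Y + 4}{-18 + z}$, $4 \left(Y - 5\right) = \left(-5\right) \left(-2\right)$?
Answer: $\frac{302572017}{104} \approx 2.9093 \cdot 10^{6}$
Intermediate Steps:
$Y = \frac{15}{2}$ ($Y = 5 + \frac{\left(-5\right) \left(-2\right)}{4} = 5 + \frac{1}{4} \cdot 10 = 5 + \frac{5}{2} = \frac{15}{2} \approx 7.5$)
$o{\left(F,z \right)} = \frac{23}{2 \left(-18 + z\right)}$ ($o{\left(F,z \right)} = \frac{\frac{15}{2} + 4}{-18 + z} = \frac{23}{2 \left(-18 + z\right)}$)
$\left(-826 - 333\right) \left(-2510 + o{\left(43,-34 \right)}\right) = \left(-826 - 333\right) \left(-2510 + \frac{23}{2 \left(-18 - 34\right)}\right) = - 1159 \left(-2510 + \frac{23}{2 \left(-52\right)}\right) = - 1159 \left(-2510 + \frac{23}{2} \left(- \frac{1}{52}\right)\right) = - 1159 \left(-2510 - \frac{23}{104}\right) = \left(-1159\right) \left(- \frac{261063}{104}\right) = \frac{302572017}{104}$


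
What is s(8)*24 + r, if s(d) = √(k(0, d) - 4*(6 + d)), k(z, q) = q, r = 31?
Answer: 31 + 96*I*√3 ≈ 31.0 + 166.28*I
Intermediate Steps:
s(d) = √(-24 - 3*d) (s(d) = √(d - 4*(6 + d)) = √(d + (-24 - 4*d)) = √(-24 - 3*d))
s(8)*24 + r = √(-24 - 3*8)*24 + 31 = √(-24 - 24)*24 + 31 = √(-48)*24 + 31 = (4*I*√3)*24 + 31 = 96*I*√3 + 31 = 31 + 96*I*√3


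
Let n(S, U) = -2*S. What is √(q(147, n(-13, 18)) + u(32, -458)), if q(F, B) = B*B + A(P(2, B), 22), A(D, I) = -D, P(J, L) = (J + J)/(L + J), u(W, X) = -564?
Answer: 3*√609/7 ≈ 10.576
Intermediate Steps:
P(J, L) = 2*J/(J + L) (P(J, L) = (2*J)/(J + L) = 2*J/(J + L))
q(F, B) = B² - 4/(2 + B) (q(F, B) = B*B - 2*2/(2 + B) = B² - 4/(2 + B))
√(q(147, n(-13, 18)) + u(32, -458)) = √((-4 + (-2*(-13))²*(2 - 2*(-13)))/(2 - 2*(-13)) - 564) = √((-4 + 26²*(2 + 26))/(2 + 26) - 564) = √((-4 + 676*28)/28 - 564) = √((-4 + 18928)/28 - 564) = √((1/28)*18924 - 564) = √(4731/7 - 564) = √(783/7) = 3*√609/7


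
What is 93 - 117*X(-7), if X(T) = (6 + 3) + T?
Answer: -141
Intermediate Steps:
X(T) = 9 + T
93 - 117*X(-7) = 93 - 117*(9 - 7) = 93 - 117*2 = 93 - 234 = -141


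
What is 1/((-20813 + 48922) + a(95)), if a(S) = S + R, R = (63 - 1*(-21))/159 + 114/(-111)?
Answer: 1961/55307066 ≈ 3.5457e-5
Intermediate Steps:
R = -978/1961 (R = (63 + 21)*(1/159) + 114*(-1/111) = 84*(1/159) - 38/37 = 28/53 - 38/37 = -978/1961 ≈ -0.49872)
a(S) = -978/1961 + S (a(S) = S - 978/1961 = -978/1961 + S)
1/((-20813 + 48922) + a(95)) = 1/((-20813 + 48922) + (-978/1961 + 95)) = 1/(28109 + 185317/1961) = 1/(55307066/1961) = 1961/55307066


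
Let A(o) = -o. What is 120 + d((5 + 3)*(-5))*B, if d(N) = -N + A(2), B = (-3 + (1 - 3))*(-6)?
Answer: 1260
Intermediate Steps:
B = 30 (B = (-3 - 2)*(-6) = -5*(-6) = 30)
d(N) = -2 - N (d(N) = -N - 1*2 = -N - 2 = -2 - N)
120 + d((5 + 3)*(-5))*B = 120 + (-2 - (5 + 3)*(-5))*30 = 120 + (-2 - 8*(-5))*30 = 120 + (-2 - 1*(-40))*30 = 120 + (-2 + 40)*30 = 120 + 38*30 = 120 + 1140 = 1260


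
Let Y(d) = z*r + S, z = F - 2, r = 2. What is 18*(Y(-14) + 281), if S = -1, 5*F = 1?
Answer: 24876/5 ≈ 4975.2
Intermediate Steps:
F = ⅕ (F = (⅕)*1 = ⅕ ≈ 0.20000)
z = -9/5 (z = ⅕ - 2 = -9/5 ≈ -1.8000)
Y(d) = -23/5 (Y(d) = -9/5*2 - 1 = -18/5 - 1 = -23/5)
18*(Y(-14) + 281) = 18*(-23/5 + 281) = 18*(1382/5) = 24876/5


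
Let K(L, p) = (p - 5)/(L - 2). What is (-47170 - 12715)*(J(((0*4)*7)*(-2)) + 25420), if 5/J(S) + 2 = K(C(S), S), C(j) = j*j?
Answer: -1522875550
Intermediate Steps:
C(j) = j**2
K(L, p) = (-5 + p)/(-2 + L)
J(S) = 5/(-2 + (-5 + S)/(-2 + S**2))
(-47170 - 12715)*(J(((0*4)*7)*(-2)) + 25420) = (-47170 - 12715)*(5*(-2 + (((0*4)*7)*(-2))**2)/(-1 + ((0*4)*7)*(-2) - 2*(((0*4)*7)*(-2))**2) + 25420) = -59885*(5*(-2 + ((0*7)*(-2))**2)/(-1 + (0*7)*(-2) - 2*((0*7)*(-2))**2) + 25420) = -59885*(5*(-2 + (0*(-2))**2)/(-1 + 0*(-2) - 2*(0*(-2))**2) + 25420) = -59885*(5*(-2 + 0**2)/(-1 + 0 - 2*0**2) + 25420) = -59885*(5*(-2 + 0)/(-1 + 0 - 2*0) + 25420) = -59885*(5*(-2)/(-1 + 0 + 0) + 25420) = -59885*(5*(-2)/(-1) + 25420) = -59885*(5*(-1)*(-2) + 25420) = -59885*(10 + 25420) = -59885*25430 = -1522875550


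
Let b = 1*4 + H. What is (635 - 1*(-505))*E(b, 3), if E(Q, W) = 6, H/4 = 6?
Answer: 6840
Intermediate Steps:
H = 24 (H = 4*6 = 24)
b = 28 (b = 1*4 + 24 = 4 + 24 = 28)
(635 - 1*(-505))*E(b, 3) = (635 - 1*(-505))*6 = (635 + 505)*6 = 1140*6 = 6840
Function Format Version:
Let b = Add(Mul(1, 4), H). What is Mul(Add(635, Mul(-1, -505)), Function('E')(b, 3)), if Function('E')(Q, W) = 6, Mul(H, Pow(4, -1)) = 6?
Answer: 6840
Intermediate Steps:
H = 24 (H = Mul(4, 6) = 24)
b = 28 (b = Add(Mul(1, 4), 24) = Add(4, 24) = 28)
Mul(Add(635, Mul(-1, -505)), Function('E')(b, 3)) = Mul(Add(635, Mul(-1, -505)), 6) = Mul(Add(635, 505), 6) = Mul(1140, 6) = 6840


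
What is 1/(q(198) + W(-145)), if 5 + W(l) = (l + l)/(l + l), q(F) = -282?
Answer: -1/286 ≈ -0.0034965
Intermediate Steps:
W(l) = -4 (W(l) = -5 + (l + l)/(l + l) = -5 + (2*l)/((2*l)) = -5 + (2*l)*(1/(2*l)) = -5 + 1 = -4)
1/(q(198) + W(-145)) = 1/(-282 - 4) = 1/(-286) = -1/286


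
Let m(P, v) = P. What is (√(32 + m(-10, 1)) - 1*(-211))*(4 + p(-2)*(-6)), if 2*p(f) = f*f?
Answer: -1688 - 8*√22 ≈ -1725.5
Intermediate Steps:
p(f) = f²/2 (p(f) = (f*f)/2 = f²/2)
(√(32 + m(-10, 1)) - 1*(-211))*(4 + p(-2)*(-6)) = (√(32 - 10) - 1*(-211))*(4 + ((½)*(-2)²)*(-6)) = (√22 + 211)*(4 + ((½)*4)*(-6)) = (211 + √22)*(4 + 2*(-6)) = (211 + √22)*(4 - 12) = (211 + √22)*(-8) = -1688 - 8*√22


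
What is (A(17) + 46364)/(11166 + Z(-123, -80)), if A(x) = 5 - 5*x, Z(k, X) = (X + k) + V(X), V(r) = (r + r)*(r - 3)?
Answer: 15428/8081 ≈ 1.9092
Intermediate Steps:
V(r) = 2*r*(-3 + r) (V(r) = (2*r)*(-3 + r) = 2*r*(-3 + r))
Z(k, X) = X + k + 2*X*(-3 + X) (Z(k, X) = (X + k) + 2*X*(-3 + X) = X + k + 2*X*(-3 + X))
(A(17) + 46364)/(11166 + Z(-123, -80)) = ((5 - 5*17) + 46364)/(11166 + (-80 - 123 + 2*(-80)*(-3 - 80))) = ((5 - 85) + 46364)/(11166 + (-80 - 123 + 2*(-80)*(-83))) = (-80 + 46364)/(11166 + (-80 - 123 + 13280)) = 46284/(11166 + 13077) = 46284/24243 = 46284*(1/24243) = 15428/8081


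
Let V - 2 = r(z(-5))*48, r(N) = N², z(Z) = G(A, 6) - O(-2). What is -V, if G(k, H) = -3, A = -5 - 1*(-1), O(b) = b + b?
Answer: -50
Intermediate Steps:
O(b) = 2*b
A = -4 (A = -5 + 1 = -4)
z(Z) = 1 (z(Z) = -3 - 2*(-2) = -3 - 1*(-4) = -3 + 4 = 1)
V = 50 (V = 2 + 1²*48 = 2 + 1*48 = 2 + 48 = 50)
-V = -1*50 = -50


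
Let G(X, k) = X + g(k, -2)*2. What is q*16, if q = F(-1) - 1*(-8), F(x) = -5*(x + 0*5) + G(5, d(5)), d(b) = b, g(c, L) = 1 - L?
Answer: 384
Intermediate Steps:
G(X, k) = 6 + X (G(X, k) = X + (1 - 1*(-2))*2 = X + (1 + 2)*2 = X + 3*2 = X + 6 = 6 + X)
F(x) = 11 - 5*x (F(x) = -5*(x + 0*5) + (6 + 5) = -5*(x + 0) + 11 = -5*x + 11 = 11 - 5*x)
q = 24 (q = (11 - 5*(-1)) - 1*(-8) = (11 + 5) + 8 = 16 + 8 = 24)
q*16 = 24*16 = 384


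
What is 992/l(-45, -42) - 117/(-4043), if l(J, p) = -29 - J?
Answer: 19291/311 ≈ 62.029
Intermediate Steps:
992/l(-45, -42) - 117/(-4043) = 992/(-29 - 1*(-45)) - 117/(-4043) = 992/(-29 + 45) - 117*(-1/4043) = 992/16 + 9/311 = 992*(1/16) + 9/311 = 62 + 9/311 = 19291/311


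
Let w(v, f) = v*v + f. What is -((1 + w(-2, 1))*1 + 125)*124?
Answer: -16244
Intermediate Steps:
w(v, f) = f + v**2 (w(v, f) = v**2 + f = f + v**2)
-((1 + w(-2, 1))*1 + 125)*124 = -((1 + (1 + (-2)**2))*1 + 125)*124 = -((1 + (1 + 4))*1 + 125)*124 = -((1 + 5)*1 + 125)*124 = -(6*1 + 125)*124 = -(6 + 125)*124 = -131*124 = -1*16244 = -16244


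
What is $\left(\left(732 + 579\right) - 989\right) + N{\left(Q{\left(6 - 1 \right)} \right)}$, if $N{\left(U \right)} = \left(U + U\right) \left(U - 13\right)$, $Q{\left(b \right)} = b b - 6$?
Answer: $550$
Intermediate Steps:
$Q{\left(b \right)} = -6 + b^{2}$ ($Q{\left(b \right)} = b^{2} - 6 = -6 + b^{2}$)
$N{\left(U \right)} = 2 U \left(-13 + U\right)$
$\left(\left(732 + 579\right) - 989\right) + N{\left(Q{\left(6 - 1 \right)} \right)} = \left(\left(732 + 579\right) - 989\right) + 2 \left(-6 + \left(6 - 1\right)^{2}\right) \left(-13 - \left(6 - \left(6 - 1\right)^{2}\right)\right) = \left(1311 - 989\right) + 2 \left(-6 + 5^{2}\right) \left(-13 - \left(6 - 5^{2}\right)\right) = 322 + 2 \left(-6 + 25\right) \left(-13 + \left(-6 + 25\right)\right) = 322 + 2 \cdot 19 \left(-13 + 19\right) = 322 + 2 \cdot 19 \cdot 6 = 322 + 228 = 550$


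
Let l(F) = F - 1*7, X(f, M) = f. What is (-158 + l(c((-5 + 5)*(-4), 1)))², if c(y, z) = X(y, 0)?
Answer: 27225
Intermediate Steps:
c(y, z) = y
l(F) = -7 + F (l(F) = F - 7 = -7 + F)
(-158 + l(c((-5 + 5)*(-4), 1)))² = (-158 + (-7 + (-5 + 5)*(-4)))² = (-158 + (-7 + 0*(-4)))² = (-158 + (-7 + 0))² = (-158 - 7)² = (-165)² = 27225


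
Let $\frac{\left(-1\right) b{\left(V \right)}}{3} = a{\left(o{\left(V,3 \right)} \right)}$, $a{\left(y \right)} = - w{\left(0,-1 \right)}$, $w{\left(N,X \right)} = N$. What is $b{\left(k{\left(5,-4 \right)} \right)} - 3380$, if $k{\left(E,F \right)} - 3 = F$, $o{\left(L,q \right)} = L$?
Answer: $-3380$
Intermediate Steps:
$k{\left(E,F \right)} = 3 + F$
$a{\left(y \right)} = 0$ ($a{\left(y \right)} = \left(-1\right) 0 = 0$)
$b{\left(V \right)} = 0$ ($b{\left(V \right)} = \left(-3\right) 0 = 0$)
$b{\left(k{\left(5,-4 \right)} \right)} - 3380 = 0 - 3380 = -3380$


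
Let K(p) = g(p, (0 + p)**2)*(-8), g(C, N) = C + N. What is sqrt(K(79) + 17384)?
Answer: 2*I*sqrt(8294) ≈ 182.14*I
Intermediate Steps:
K(p) = -8*p - 8*p**2 (K(p) = (p + (0 + p)**2)*(-8) = (p + p**2)*(-8) = -8*p - 8*p**2)
sqrt(K(79) + 17384) = sqrt(8*79*(-1 - 1*79) + 17384) = sqrt(8*79*(-1 - 79) + 17384) = sqrt(8*79*(-80) + 17384) = sqrt(-50560 + 17384) = sqrt(-33176) = 2*I*sqrt(8294)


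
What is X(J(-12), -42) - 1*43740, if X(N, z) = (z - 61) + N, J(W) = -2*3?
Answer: -43849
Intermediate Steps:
J(W) = -6
X(N, z) = -61 + N + z (X(N, z) = (-61 + z) + N = -61 + N + z)
X(J(-12), -42) - 1*43740 = (-61 - 6 - 42) - 1*43740 = -109 - 43740 = -43849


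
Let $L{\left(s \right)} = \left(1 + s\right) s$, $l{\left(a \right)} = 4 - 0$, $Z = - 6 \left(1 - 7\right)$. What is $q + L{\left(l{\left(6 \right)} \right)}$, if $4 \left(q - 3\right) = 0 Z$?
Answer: $23$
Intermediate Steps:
$Z = 36$ ($Z = \left(-6\right) \left(-6\right) = 36$)
$l{\left(a \right)} = 4$ ($l{\left(a \right)} = 4 + 0 = 4$)
$q = 3$ ($q = 3 + \frac{0 \cdot 36}{4} = 3 + \frac{1}{4} \cdot 0 = 3 + 0 = 3$)
$L{\left(s \right)} = s \left(1 + s\right)$
$q + L{\left(l{\left(6 \right)} \right)} = 3 + 4 \left(1 + 4\right) = 3 + 4 \cdot 5 = 3 + 20 = 23$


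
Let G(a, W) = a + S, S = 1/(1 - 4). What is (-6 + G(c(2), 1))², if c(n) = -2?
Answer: 625/9 ≈ 69.444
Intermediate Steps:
S = -⅓ (S = 1/(-3) = -⅓ ≈ -0.33333)
G(a, W) = -⅓ + a (G(a, W) = a - ⅓ = -⅓ + a)
(-6 + G(c(2), 1))² = (-6 + (-⅓ - 2))² = (-6 - 7/3)² = (-25/3)² = 625/9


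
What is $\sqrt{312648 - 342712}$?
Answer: $4 i \sqrt{1879} \approx 173.39 i$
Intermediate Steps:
$\sqrt{312648 - 342712} = \sqrt{-30064} = 4 i \sqrt{1879}$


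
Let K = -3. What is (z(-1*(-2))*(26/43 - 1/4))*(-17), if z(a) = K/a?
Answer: 3111/344 ≈ 9.0436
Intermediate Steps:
z(a) = -3/a
(z(-1*(-2))*(26/43 - 1/4))*(-17) = ((-3/((-1*(-2))))*(26/43 - 1/4))*(-17) = ((-3/2)*(26*(1/43) - 1*1/4))*(-17) = ((-3*1/2)*(26/43 - 1/4))*(-17) = -3/2*61/172*(-17) = -183/344*(-17) = 3111/344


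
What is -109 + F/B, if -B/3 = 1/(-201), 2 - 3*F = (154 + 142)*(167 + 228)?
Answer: -7833833/3 ≈ -2.6113e+6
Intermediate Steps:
F = -116918/3 (F = ⅔ - (154 + 142)*(167 + 228)/3 = ⅔ - 296*395/3 = ⅔ - ⅓*116920 = ⅔ - 116920/3 = -116918/3 ≈ -38973.)
B = 1/67 (B = -3/(-201) = -3*(-1/201) = 1/67 ≈ 0.014925)
-109 + F/B = -109 - 116918/(3*1/67) = -109 - 116918/3*67 = -109 - 7833506/3 = -7833833/3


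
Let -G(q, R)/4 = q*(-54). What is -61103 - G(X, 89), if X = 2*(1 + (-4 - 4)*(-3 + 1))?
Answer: -68447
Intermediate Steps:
X = 34 (X = 2*(1 - 8*(-2)) = 2*(1 + 16) = 2*17 = 34)
G(q, R) = 216*q (G(q, R) = -4*q*(-54) = -(-216)*q = 216*q)
-61103 - G(X, 89) = -61103 - 216*34 = -61103 - 1*7344 = -61103 - 7344 = -68447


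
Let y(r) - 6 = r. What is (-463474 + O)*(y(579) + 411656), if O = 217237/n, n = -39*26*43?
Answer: -193739949678395/1014 ≈ -1.9106e+11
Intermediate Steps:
n = -43602 (n = -1014*43 = -43602)
y(r) = 6 + r
O = -217237/43602 (O = 217237/(-43602) = 217237*(-1/43602) = -217237/43602 ≈ -4.9823)
(-463474 + O)*(y(579) + 411656) = (-463474 - 217237/43602)*((6 + 579) + 411656) = -20208610585*(585 + 411656)/43602 = -20208610585/43602*412241 = -193739949678395/1014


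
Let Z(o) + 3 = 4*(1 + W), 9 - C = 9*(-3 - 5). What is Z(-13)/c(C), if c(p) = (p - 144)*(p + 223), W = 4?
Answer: -17/19152 ≈ -0.00088764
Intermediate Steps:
C = 81 (C = 9 - 9*(-3 - 5) = 9 - 9*(-8) = 9 - 1*(-72) = 9 + 72 = 81)
c(p) = (-144 + p)*(223 + p)
Z(o) = 17 (Z(o) = -3 + 4*(1 + 4) = -3 + 4*5 = -3 + 20 = 17)
Z(-13)/c(C) = 17/(-32112 + 81² + 79*81) = 17/(-32112 + 6561 + 6399) = 17/(-19152) = 17*(-1/19152) = -17/19152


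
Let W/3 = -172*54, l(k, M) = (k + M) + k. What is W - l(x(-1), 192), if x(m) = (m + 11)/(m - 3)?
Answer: -28051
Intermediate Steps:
x(m) = (11 + m)/(-3 + m)
l(k, M) = M + 2*k (l(k, M) = (M + k) + k = M + 2*k)
W = -27864 (W = 3*(-172*54) = 3*(-9288) = -27864)
W - l(x(-1), 192) = -27864 - (192 + 2*((11 - 1)/(-3 - 1))) = -27864 - (192 + 2*(10/(-4))) = -27864 - (192 + 2*(-¼*10)) = -27864 - (192 + 2*(-5/2)) = -27864 - (192 - 5) = -27864 - 1*187 = -27864 - 187 = -28051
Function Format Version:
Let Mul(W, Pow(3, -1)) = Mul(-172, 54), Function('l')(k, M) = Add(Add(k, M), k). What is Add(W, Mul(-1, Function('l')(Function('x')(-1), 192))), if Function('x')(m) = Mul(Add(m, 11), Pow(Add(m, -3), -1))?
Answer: -28051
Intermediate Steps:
Function('x')(m) = Mul(Pow(Add(-3, m), -1), Add(11, m)) (Function('x')(m) = Mul(Add(11, m), Pow(Add(-3, m), -1)) = Mul(Pow(Add(-3, m), -1), Add(11, m)))
Function('l')(k, M) = Add(M, Mul(2, k)) (Function('l')(k, M) = Add(Add(M, k), k) = Add(M, Mul(2, k)))
W = -27864 (W = Mul(3, Mul(-172, 54)) = Mul(3, -9288) = -27864)
Add(W, Mul(-1, Function('l')(Function('x')(-1), 192))) = Add(-27864, Mul(-1, Add(192, Mul(2, Mul(Pow(Add(-3, -1), -1), Add(11, -1)))))) = Add(-27864, Mul(-1, Add(192, Mul(2, Mul(Pow(-4, -1), 10))))) = Add(-27864, Mul(-1, Add(192, Mul(2, Mul(Rational(-1, 4), 10))))) = Add(-27864, Mul(-1, Add(192, Mul(2, Rational(-5, 2))))) = Add(-27864, Mul(-1, Add(192, -5))) = Add(-27864, Mul(-1, 187)) = Add(-27864, -187) = -28051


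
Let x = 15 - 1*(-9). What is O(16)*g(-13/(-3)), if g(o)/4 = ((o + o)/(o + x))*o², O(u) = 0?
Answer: 0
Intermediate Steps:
x = 24 (x = 15 + 9 = 24)
g(o) = 8*o³/(24 + o) (g(o) = 4*(((o + o)/(o + 24))*o²) = 4*(((2*o)/(24 + o))*o²) = 4*((2*o/(24 + o))*o²) = 4*(2*o³/(24 + o)) = 8*o³/(24 + o))
O(16)*g(-13/(-3)) = 0*(8*(-13/(-3))³/(24 - 13/(-3))) = 0*(8*(-13*(-⅓))³/(24 - 13*(-⅓))) = 0*(8*(13/3)³/(24 + 13/3)) = 0*(8*(2197/27)/(85/3)) = 0*(8*(2197/27)*(3/85)) = 0*(17576/765) = 0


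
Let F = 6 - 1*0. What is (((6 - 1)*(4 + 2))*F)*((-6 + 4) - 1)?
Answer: -540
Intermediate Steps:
F = 6 (F = 6 + 0 = 6)
(((6 - 1)*(4 + 2))*F)*((-6 + 4) - 1) = (((6 - 1)*(4 + 2))*6)*((-6 + 4) - 1) = ((5*6)*6)*(-2 - 1) = (30*6)*(-3) = 180*(-3) = -540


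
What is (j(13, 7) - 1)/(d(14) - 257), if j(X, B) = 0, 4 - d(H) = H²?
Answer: 1/449 ≈ 0.0022272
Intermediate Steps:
d(H) = 4 - H²
(j(13, 7) - 1)/(d(14) - 257) = (0 - 1)/((4 - 1*14²) - 257) = -1/((4 - 1*196) - 257) = -1/((4 - 196) - 257) = -1/(-192 - 257) = -1/(-449) = -1*(-1/449) = 1/449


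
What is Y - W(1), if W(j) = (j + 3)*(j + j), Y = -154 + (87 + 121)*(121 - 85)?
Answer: 7326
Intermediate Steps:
Y = 7334 (Y = -154 + 208*36 = -154 + 7488 = 7334)
W(j) = 2*j*(3 + j) (W(j) = (3 + j)*(2*j) = 2*j*(3 + j))
Y - W(1) = 7334 - 2*(3 + 1) = 7334 - 2*4 = 7334 - 1*8 = 7334 - 8 = 7326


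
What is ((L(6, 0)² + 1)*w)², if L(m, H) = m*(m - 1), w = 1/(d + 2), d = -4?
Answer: 811801/4 ≈ 2.0295e+5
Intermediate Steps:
w = -½ (w = 1/(-4 + 2) = 1/(-2) = -½ ≈ -0.50000)
L(m, H) = m*(-1 + m)
((L(6, 0)² + 1)*w)² = (((6*(-1 + 6))² + 1)*(-½))² = (((6*5)² + 1)*(-½))² = ((30² + 1)*(-½))² = ((900 + 1)*(-½))² = (901*(-½))² = (-901/2)² = 811801/4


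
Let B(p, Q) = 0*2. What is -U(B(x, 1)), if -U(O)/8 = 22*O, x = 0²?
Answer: 0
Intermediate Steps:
x = 0
B(p, Q) = 0
U(O) = -176*O
-U(B(x, 1)) = -(-176)*0 = -1*0 = 0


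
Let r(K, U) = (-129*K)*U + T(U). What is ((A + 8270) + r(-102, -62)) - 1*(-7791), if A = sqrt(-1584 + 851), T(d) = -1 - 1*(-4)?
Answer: -799732 + I*sqrt(733) ≈ -7.9973e+5 + 27.074*I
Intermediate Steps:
T(d) = 3 (T(d) = -1 + 4 = 3)
A = I*sqrt(733) (A = sqrt(-733) = I*sqrt(733) ≈ 27.074*I)
r(K, U) = 3 - 129*K*U (r(K, U) = (-129*K)*U + 3 = -129*K*U + 3 = 3 - 129*K*U)
((A + 8270) + r(-102, -62)) - 1*(-7791) = ((I*sqrt(733) + 8270) + (3 - 129*(-102)*(-62))) - 1*(-7791) = ((8270 + I*sqrt(733)) + (3 - 815796)) + 7791 = ((8270 + I*sqrt(733)) - 815793) + 7791 = (-807523 + I*sqrt(733)) + 7791 = -799732 + I*sqrt(733)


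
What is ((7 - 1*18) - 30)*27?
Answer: -1107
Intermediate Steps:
((7 - 1*18) - 30)*27 = ((7 - 18) - 30)*27 = (-11 - 30)*27 = -41*27 = -1107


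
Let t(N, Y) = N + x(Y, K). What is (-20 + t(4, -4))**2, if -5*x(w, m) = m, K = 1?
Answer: 6561/25 ≈ 262.44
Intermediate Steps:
x(w, m) = -m/5
t(N, Y) = -1/5 + N (t(N, Y) = N - 1/5*1 = N - 1/5 = -1/5 + N)
(-20 + t(4, -4))**2 = (-20 + (-1/5 + 4))**2 = (-20 + 19/5)**2 = (-81/5)**2 = 6561/25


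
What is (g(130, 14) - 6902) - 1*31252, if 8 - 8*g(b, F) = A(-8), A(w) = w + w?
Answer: -38151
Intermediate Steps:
A(w) = 2*w
g(b, F) = 3 (g(b, F) = 1 - (-8)/4 = 1 - ⅛*(-16) = 1 + 2 = 3)
(g(130, 14) - 6902) - 1*31252 = (3 - 6902) - 1*31252 = -6899 - 31252 = -38151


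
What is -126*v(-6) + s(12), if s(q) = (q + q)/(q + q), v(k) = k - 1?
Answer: 883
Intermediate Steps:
v(k) = -1 + k
s(q) = 1 (s(q) = (2*q)/((2*q)) = (2*q)*(1/(2*q)) = 1)
-126*v(-6) + s(12) = -126*(-1 - 6) + 1 = -126*(-7) + 1 = 882 + 1 = 883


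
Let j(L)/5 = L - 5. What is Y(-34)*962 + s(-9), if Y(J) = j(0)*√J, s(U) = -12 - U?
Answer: -3 - 24050*I*√34 ≈ -3.0 - 1.4023e+5*I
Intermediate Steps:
j(L) = -25 + 5*L (j(L) = 5*(L - 5) = 5*(-5 + L) = -25 + 5*L)
Y(J) = -25*√J (Y(J) = (-25 + 5*0)*√J = (-25 + 0)*√J = -25*√J)
Y(-34)*962 + s(-9) = -25*I*√34*962 + (-12 - 1*(-9)) = -25*I*√34*962 + (-12 + 9) = -25*I*√34*962 - 3 = -24050*I*√34 - 3 = -3 - 24050*I*√34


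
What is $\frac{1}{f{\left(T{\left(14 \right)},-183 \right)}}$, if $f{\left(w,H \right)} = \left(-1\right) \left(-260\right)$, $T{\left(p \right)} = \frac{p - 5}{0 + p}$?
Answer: $\frac{1}{260} \approx 0.0038462$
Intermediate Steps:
$T{\left(p \right)} = \frac{-5 + p}{p}$
$f{\left(w,H \right)} = 260$
$\frac{1}{f{\left(T{\left(14 \right)},-183 \right)}} = \frac{1}{260}$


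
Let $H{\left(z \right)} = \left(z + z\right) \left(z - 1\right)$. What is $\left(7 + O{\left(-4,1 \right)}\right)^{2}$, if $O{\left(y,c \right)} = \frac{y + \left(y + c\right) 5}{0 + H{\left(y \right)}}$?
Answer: $\frac{68121}{1600} \approx 42.576$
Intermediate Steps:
$H{\left(z \right)} = 2 z \left(-1 + z\right)$
$O{\left(y,c \right)} = \frac{5 c + 6 y}{2 y \left(-1 + y\right)}$ ($O{\left(y,c \right)} = \frac{y + \left(y + c\right) 5}{0 + 2 y \left(-1 + y\right)} = \frac{y + \left(c + y\right) 5}{2 y \left(-1 + y\right)} = \left(y + \left(5 c + 5 y\right)\right) \frac{1}{2 y \left(-1 + y\right)} = \left(5 c + 6 y\right) \frac{1}{2 y \left(-1 + y\right)} = \frac{5 c + 6 y}{2 y \left(-1 + y\right)}$)
$\left(7 + O{\left(-4,1 \right)}\right)^{2} = \left(7 + \frac{5 \cdot 1 + 6 \left(-4\right)}{2 \left(-4\right) \left(-1 - 4\right)}\right)^{2} = \left(7 + \frac{1}{2} \left(- \frac{1}{4}\right) \frac{1}{-5} \left(5 - 24\right)\right)^{2} = \left(7 + \frac{1}{2} \left(- \frac{1}{4}\right) \left(- \frac{1}{5}\right) \left(-19\right)\right)^{2} = \left(7 - \frac{19}{40}\right)^{2} = \left(\frac{261}{40}\right)^{2} = \frac{68121}{1600}$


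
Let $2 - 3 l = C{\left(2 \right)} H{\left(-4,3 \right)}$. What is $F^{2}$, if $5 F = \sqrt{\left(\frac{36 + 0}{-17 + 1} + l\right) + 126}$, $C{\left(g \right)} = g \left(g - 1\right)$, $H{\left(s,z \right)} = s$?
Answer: $\frac{61}{12} \approx 5.0833$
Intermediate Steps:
$C{\left(g \right)} = g \left(-1 + g\right)$
$l = \frac{10}{3}$ ($l = \frac{2}{3} - \frac{2 \left(-1 + 2\right) \left(-4\right)}{3} = \frac{2}{3} - \frac{2 \cdot 1 \left(-4\right)}{3} = \frac{2}{3} - \frac{2 \left(-4\right)}{3} = \frac{2}{3} - - \frac{8}{3} = \frac{2}{3} + \frac{8}{3} = \frac{10}{3} \approx 3.3333$)
$F = \frac{\sqrt{183}}{6}$ ($F = \frac{\sqrt{\left(\frac{36 + 0}{-17 + 1} + \frac{10}{3}\right) + 126}}{5} = \frac{\sqrt{\left(\frac{36}{-16} + \frac{10}{3}\right) + 126}}{5} = \frac{\sqrt{\left(36 \left(- \frac{1}{16}\right) + \frac{10}{3}\right) + 126}}{5} = \frac{\sqrt{\left(- \frac{9}{4} + \frac{10}{3}\right) + 126}}{5} = \frac{\sqrt{\frac{13}{12} + 126}}{5} = \frac{\sqrt{\frac{1525}{12}}}{5} = \frac{\frac{5}{6} \sqrt{183}}{5} = \frac{\sqrt{183}}{6} \approx 2.2546$)
$F^{2} = \left(\frac{\sqrt{183}}{6}\right)^{2} = \frac{61}{12}$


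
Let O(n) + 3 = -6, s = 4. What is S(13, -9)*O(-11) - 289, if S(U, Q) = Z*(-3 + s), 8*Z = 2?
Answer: -1165/4 ≈ -291.25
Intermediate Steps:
Z = ¼ (Z = (⅛)*2 = ¼ ≈ 0.25000)
O(n) = -9 (O(n) = -3 - 6 = -9)
S(U, Q) = ¼ (S(U, Q) = (-3 + 4)/4 = (¼)*1 = ¼)
S(13, -9)*O(-11) - 289 = (¼)*(-9) - 289 = -9/4 - 289 = -1165/4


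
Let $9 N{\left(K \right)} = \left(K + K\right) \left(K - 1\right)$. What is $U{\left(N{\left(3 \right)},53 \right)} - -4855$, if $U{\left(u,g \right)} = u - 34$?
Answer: $\frac{14467}{3} \approx 4822.3$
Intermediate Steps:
$N{\left(K \right)} = \frac{2 K \left(-1 + K\right)}{9}$ ($N{\left(K \right)} = \frac{\left(K + K\right) \left(K - 1\right)}{9} = \frac{2 K \left(-1 + K\right)}{9}$)
$U{\left(u,g \right)} = -34 + u$ ($U{\left(u,g \right)} = u - 34 = -34 + u$)
$U{\left(N{\left(3 \right)},53 \right)} - -4855 = \left(-34 + \frac{2}{9} \cdot 3 \left(-1 + 3\right)\right) - -4855 = \left(-34 + \frac{2}{9} \cdot 3 \cdot 2\right) + 4855 = \left(-34 + \frac{4}{3}\right) + 4855 = - \frac{98}{3} + 4855 = \frac{14467}{3}$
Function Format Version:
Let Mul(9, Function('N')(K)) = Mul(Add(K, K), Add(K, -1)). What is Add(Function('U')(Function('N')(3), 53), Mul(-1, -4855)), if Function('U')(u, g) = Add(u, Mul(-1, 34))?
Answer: Rational(14467, 3) ≈ 4822.3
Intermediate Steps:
Function('N')(K) = Mul(Rational(2, 9), K, Add(-1, K)) (Function('N')(K) = Mul(Rational(1, 9), Mul(Add(K, K), Add(K, -1))) = Mul(Rational(1, 9), Mul(Mul(2, K), Add(-1, K))) = Mul(Rational(1, 9), Mul(2, K, Add(-1, K))) = Mul(Rational(2, 9), K, Add(-1, K)))
Function('U')(u, g) = Add(-34, u) (Function('U')(u, g) = Add(u, -34) = Add(-34, u))
Add(Function('U')(Function('N')(3), 53), Mul(-1, -4855)) = Add(Add(-34, Mul(Rational(2, 9), 3, Add(-1, 3))), Mul(-1, -4855)) = Add(Add(-34, Mul(Rational(2, 9), 3, 2)), 4855) = Add(Add(-34, Rational(4, 3)), 4855) = Add(Rational(-98, 3), 4855) = Rational(14467, 3)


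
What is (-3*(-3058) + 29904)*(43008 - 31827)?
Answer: 436931118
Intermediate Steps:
(-3*(-3058) + 29904)*(43008 - 31827) = (9174 + 29904)*11181 = 39078*11181 = 436931118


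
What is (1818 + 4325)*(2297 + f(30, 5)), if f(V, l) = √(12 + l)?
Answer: 14110471 + 6143*√17 ≈ 1.4136e+7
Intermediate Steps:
(1818 + 4325)*(2297 + f(30, 5)) = (1818 + 4325)*(2297 + √(12 + 5)) = 6143*(2297 + √17) = 14110471 + 6143*√17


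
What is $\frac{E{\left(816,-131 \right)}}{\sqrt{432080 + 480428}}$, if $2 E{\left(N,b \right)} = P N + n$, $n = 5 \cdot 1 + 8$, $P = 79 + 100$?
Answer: $\frac{146077 \sqrt{228127}}{912508} \approx 76.46$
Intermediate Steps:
$P = 179$
$n = 13$ ($n = 5 + 8 = 13$)
$E{\left(N,b \right)} = \frac{13}{2} + \frac{179 N}{2}$ ($E{\left(N,b \right)} = \frac{179 N + 13}{2} = \frac{13 + 179 N}{2} = \frac{13}{2} + \frac{179 N}{2}$)
$\frac{E{\left(816,-131 \right)}}{\sqrt{432080 + 480428}} = \frac{\frac{13}{2} + \frac{179}{2} \cdot 816}{\sqrt{432080 + 480428}} = \frac{\frac{13}{2} + 73032}{\sqrt{912508}} = \frac{146077}{2 \cdot 2 \sqrt{228127}} = \frac{146077 \frac{\sqrt{228127}}{456254}}{2} = \frac{146077 \sqrt{228127}}{912508}$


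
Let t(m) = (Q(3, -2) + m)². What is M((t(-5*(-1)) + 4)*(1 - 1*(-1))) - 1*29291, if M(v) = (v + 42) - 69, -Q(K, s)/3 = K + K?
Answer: -28972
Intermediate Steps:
Q(K, s) = -6*K (Q(K, s) = -3*(K + K) = -6*K)
t(m) = (-18 + m)² (t(m) = (-6*3 + m)² = (-18 + m)²)
M(v) = -27 + v (M(v) = (42 + v) - 69 = -27 + v)
M((t(-5*(-1)) + 4)*(1 - 1*(-1))) - 1*29291 = (-27 + ((-18 - 5*(-1))² + 4)*(1 - 1*(-1))) - 1*29291 = (-27 + ((-18 + 5)² + 4)*(1 + 1)) - 29291 = (-27 + ((-13)² + 4)*2) - 29291 = (-27 + (169 + 4)*2) - 29291 = (-27 + 173*2) - 29291 = (-27 + 346) - 29291 = 319 - 29291 = -28972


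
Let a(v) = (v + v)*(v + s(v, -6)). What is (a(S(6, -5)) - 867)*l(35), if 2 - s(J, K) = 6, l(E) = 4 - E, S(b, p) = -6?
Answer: 23157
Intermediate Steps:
s(J, K) = -4 (s(J, K) = 2 - 1*6 = 2 - 6 = -4)
a(v) = 2*v*(-4 + v) (a(v) = (v + v)*(v - 4) = (2*v)*(-4 + v) = 2*v*(-4 + v))
(a(S(6, -5)) - 867)*l(35) = (2*(-6)*(-4 - 6) - 867)*(4 - 1*35) = (2*(-6)*(-10) - 867)*(4 - 35) = (120 - 867)*(-31) = -747*(-31) = 23157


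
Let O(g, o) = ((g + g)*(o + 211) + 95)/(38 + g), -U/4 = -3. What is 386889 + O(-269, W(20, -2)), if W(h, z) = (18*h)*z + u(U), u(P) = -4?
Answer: 8099570/21 ≈ 3.8569e+5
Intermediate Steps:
U = 12 (U = -4*(-3) = 12)
W(h, z) = -4 + 18*h*z (W(h, z) = (18*h)*z - 4 = 18*h*z - 4 = -4 + 18*h*z)
O(g, o) = (95 + 2*g*(211 + o))/(38 + g) (O(g, o) = ((2*g)*(211 + o) + 95)/(38 + g) = (2*g*(211 + o) + 95)/(38 + g) = (95 + 2*g*(211 + o))/(38 + g))
386889 + O(-269, W(20, -2)) = 386889 + (95 + 422*(-269) + 2*(-269)*(-4 + 18*20*(-2)))/(38 - 269) = 386889 + (95 - 113518 + 2*(-269)*(-4 - 720))/(-231) = 386889 - (95 - 113518 + 2*(-269)*(-724))/231 = 386889 - (95 - 113518 + 389512)/231 = 386889 - 1/231*276089 = 386889 - 25099/21 = 8099570/21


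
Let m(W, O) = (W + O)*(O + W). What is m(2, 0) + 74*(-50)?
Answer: -3696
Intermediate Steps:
m(W, O) = (O + W)² (m(W, O) = (O + W)*(O + W) = (O + W)²)
m(2, 0) + 74*(-50) = (0 + 2)² + 74*(-50) = 2² - 3700 = 4 - 3700 = -3696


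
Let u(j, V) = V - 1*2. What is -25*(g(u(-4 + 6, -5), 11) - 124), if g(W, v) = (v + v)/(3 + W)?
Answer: 6475/2 ≈ 3237.5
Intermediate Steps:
u(j, V) = -2 + V (u(j, V) = V - 2 = -2 + V)
g(W, v) = 2*v/(3 + W) (g(W, v) = (2*v)/(3 + W) = 2*v/(3 + W))
-25*(g(u(-4 + 6, -5), 11) - 124) = -25*(2*11/(3 + (-2 - 5)) - 124) = -25*(2*11/(3 - 7) - 124) = -25*(2*11/(-4) - 124) = -25*(2*11*(-1/4) - 124) = -25*(-11/2 - 124) = -25*(-259/2) = 6475/2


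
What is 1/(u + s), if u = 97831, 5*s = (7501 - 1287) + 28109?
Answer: 5/523478 ≈ 9.5515e-6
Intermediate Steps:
s = 34323/5 (s = ((7501 - 1287) + 28109)/5 = (6214 + 28109)/5 = (⅕)*34323 = 34323/5 ≈ 6864.6)
1/(u + s) = 1/(97831 + 34323/5) = 1/(523478/5) = 5/523478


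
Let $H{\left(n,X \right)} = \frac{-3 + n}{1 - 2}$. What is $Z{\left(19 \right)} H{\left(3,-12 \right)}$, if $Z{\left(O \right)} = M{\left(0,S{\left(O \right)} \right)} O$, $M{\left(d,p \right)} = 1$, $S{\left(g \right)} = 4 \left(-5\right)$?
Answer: $0$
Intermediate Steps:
$S{\left(g \right)} = -20$
$Z{\left(O \right)} = O$ ($Z{\left(O \right)} = 1 O = O$)
$H{\left(n,X \right)} = 3 - n$ ($H{\left(n,X \right)} = \frac{-3 + n}{-1} = \left(-3 + n\right) \left(-1\right) = 3 - n$)
$Z{\left(19 \right)} H{\left(3,-12 \right)} = 19 \left(3 - 3\right) = 19 \cdot 0 = 0$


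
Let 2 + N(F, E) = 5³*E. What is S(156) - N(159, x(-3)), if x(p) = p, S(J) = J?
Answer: 533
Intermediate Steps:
N(F, E) = -2 + 125*E (N(F, E) = -2 + 5³*E = -2 + 125*E)
S(156) - N(159, x(-3)) = 156 - (-2 + 125*(-3)) = 156 - (-2 - 375) = 156 - 1*(-377) = 156 + 377 = 533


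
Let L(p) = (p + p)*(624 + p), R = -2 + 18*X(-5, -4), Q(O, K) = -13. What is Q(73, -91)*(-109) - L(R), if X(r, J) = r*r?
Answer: -959095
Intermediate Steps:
X(r, J) = r²
R = 448 (R = -2 + 18*(-5)² = -2 + 18*25 = -2 + 450 = 448)
L(p) = 2*p*(624 + p) (L(p) = (2*p)*(624 + p) = 2*p*(624 + p))
Q(73, -91)*(-109) - L(R) = -13*(-109) - 2*448*(624 + 448) = 1417 - 2*448*1072 = 1417 - 1*960512 = 1417 - 960512 = -959095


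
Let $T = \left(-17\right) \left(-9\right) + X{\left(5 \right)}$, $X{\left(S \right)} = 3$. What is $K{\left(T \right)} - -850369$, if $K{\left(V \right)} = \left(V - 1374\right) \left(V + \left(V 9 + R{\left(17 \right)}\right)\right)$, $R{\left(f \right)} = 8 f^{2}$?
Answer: $-3865727$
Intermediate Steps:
$T = 156$ ($T = \left(-17\right) \left(-9\right) + 3 = 153 + 3 = 156$)
$K{\left(V \right)} = \left(-1374 + V\right) \left(2312 + 10 V\right)$ ($K{\left(V \right)} = \left(V - 1374\right) \left(V + \left(V 9 + 8 \cdot 17^{2}\right)\right) = \left(-1374 + V\right) \left(V + \left(9 V + 8 \cdot 289\right)\right) = \left(-1374 + V\right) \left(V + \left(9 V + 2312\right)\right) = \left(-1374 + V\right) \left(V + \left(2312 + 9 V\right)\right) = \left(-1374 + V\right) \left(2312 + 10 V\right)$)
$K{\left(T \right)} - -850369 = \left(-3176688 - 1782768 + 10 \cdot 156^{2}\right) - -850369 = \left(-3176688 - 1782768 + 10 \cdot 24336\right) + 850369 = \left(-3176688 - 1782768 + 243360\right) + 850369 = -4716096 + 850369 = -3865727$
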